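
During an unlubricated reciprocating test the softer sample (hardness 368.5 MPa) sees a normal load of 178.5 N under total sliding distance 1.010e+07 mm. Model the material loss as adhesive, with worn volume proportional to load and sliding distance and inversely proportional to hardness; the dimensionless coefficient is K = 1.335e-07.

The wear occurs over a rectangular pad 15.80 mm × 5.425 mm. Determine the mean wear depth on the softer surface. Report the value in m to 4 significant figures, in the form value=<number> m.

value=7.620e-06 m

Intermediate values are shown rounded. Every step keeps full precision — rounded once at the end to four significant digits.
The distance L = 1.010e+07 mm = 1.010e+04 m.
Hardness H = 368.5 MPa = 3.685e+08 Pa.
Pad sides 15.80 mm × 5.425 mm = 0.01580 m × 0.005425 m. Contact area A = 0.01580 m × 0.005425 m = 8.572e-05 m².
Restated in SI base units: W = 178.5 N, H = 3.685e+08 Pa, K = 1.335e-07.
Volume removed: V = K·W·L/H = 1.335e-07 · 178.5 · 1.010e+04 / 3.685e+08 = 6.531e-10 m³.
Depth h = V/A = 6.531e-10 / 8.572e-05 = 7.620e-06 m.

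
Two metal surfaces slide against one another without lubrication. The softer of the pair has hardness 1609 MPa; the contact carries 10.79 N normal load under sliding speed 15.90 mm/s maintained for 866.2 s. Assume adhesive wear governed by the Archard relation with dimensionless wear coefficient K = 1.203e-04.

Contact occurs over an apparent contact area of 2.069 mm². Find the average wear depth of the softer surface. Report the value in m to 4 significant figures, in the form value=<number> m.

value=5.370e-06 m

Each operation carries full float precision; intermediates are displayed rounded; one last rounding: four significant figures.
Convert: Sliding speed v = 15.90 mm/s = 0.01590 m/s. Distance covered L = v·t = 0.01590 m/s × 866.2 s = 13.77 m.
Convert: Hardness H = 1609 MPa = 1.609e+09 Pa.
Convert: Contact area A = 2.069 mm² = 2.069e-06 m².
In SI base units, W = 10.79 N, H = 1.609e+09 Pa, K = 1.203e-04.
Worn volume V = K·W·L/H = 1.203e-04 · 10.79 · 13.77 / 1.609e+09 = 1.111e-11 m³.
Depth of wear h = V/A = 1.111e-11 / 2.069e-06 = 5.370e-06 m.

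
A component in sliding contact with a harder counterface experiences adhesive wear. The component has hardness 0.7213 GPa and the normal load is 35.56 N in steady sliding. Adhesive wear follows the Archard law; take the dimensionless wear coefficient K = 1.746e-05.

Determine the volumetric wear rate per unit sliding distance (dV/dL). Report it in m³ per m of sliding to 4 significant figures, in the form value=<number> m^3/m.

All working math carries exact precision. Quoted intermediates are rounded — a lone final rounding to four significant figures.
Hardness H = 0.7213 GPa = 7.213e+08 Pa.
Collected in SI base units: W = 35.56 N, H = 7.213e+08 Pa, K = 1.746e-05.
Rate of wear dV/dL = K·W/H (independent of L): 1.746e-05 · 35.56 / 7.213e+08 = 8.608e-13 m³/m.

value=8.608e-13 m^3/m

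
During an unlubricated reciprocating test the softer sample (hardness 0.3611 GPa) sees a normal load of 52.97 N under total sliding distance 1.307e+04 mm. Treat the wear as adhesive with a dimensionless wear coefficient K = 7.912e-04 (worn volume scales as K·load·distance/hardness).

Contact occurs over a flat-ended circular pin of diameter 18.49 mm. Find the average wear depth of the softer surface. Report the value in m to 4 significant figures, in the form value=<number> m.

value=5.649e-06 m

The algebra carries full precision. Printed values are rounded; one final rounding to four significant figures.
The distance L = 1.307e+04 mm = 13.07 m.
Hardness H = 0.3611 GPa = 3.611e+08 Pa.
Pin diameter d = 18.49 mm = 0.01849 m. Contact area A = π·d²/4 = π·(0.01849 m)²/4 = 2.685e-04 m².
Restated in SI base units: W = 52.97 N, H = 3.611e+08 Pa, K = 7.912e-04.
The Archard volume V = K·W·L/H = 7.912e-04 · 52.97 · 13.07 / 3.611e+08 = 1.517e-09 m³.
Mean wear depth h = V/A = 1.517e-09 / 2.685e-04 = 5.649e-06 m.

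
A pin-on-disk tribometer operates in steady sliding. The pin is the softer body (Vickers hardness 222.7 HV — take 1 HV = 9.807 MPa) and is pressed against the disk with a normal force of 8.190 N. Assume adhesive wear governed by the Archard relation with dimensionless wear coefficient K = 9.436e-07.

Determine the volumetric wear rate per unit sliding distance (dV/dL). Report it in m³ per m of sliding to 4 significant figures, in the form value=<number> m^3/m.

value=3.538e-15 m^3/m

The intermediates are shown rounded; each operation maintains exact precision; one last rounding to 4 significant digits.
Convert: Hardness H = 222.7 HV × 9.807 MPa/HV = 2184 MPa = 2.184e+09 Pa.
Working in SI base units: W = 8.190 N, H = 2.184e+09 Pa, K = 9.436e-07.
Wear rate dV/dL = K·W/H, so: 9.436e-07 · 8.190 / 2.184e+09 = 3.538e-15 m³/m.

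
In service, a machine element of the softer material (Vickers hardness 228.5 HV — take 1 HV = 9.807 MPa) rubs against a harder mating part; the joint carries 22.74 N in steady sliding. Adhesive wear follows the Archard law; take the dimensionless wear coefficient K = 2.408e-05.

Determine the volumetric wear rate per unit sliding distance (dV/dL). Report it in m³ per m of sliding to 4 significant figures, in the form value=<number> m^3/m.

value=2.444e-13 m^3/m

Intermediate values appear rounded, and the computation maintains exact precision. Rounded once at the end to four significant digits.
Convert: Hardness H = 228.5 HV × 9.807 MPa/HV = 2241 MPa = 2.241e+09 Pa.
As SI base values: W = 22.74 N, H = 2.241e+09 Pa, K = 2.408e-05.
The wear rate dV/dL = K·W/H (independent of L): 2.408e-05 · 22.74 / 2.241e+09 = 2.444e-13 m³/m.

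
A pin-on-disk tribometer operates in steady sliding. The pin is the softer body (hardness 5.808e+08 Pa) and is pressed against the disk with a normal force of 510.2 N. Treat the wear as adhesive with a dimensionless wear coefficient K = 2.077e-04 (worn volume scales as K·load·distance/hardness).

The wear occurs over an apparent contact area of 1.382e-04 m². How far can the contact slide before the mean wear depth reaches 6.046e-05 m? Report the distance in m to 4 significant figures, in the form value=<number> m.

Printed values are rounded, and each operation carries full precision. Rounded once at the end to four significant figures.
In SI base units: W = 510.2 N, H = 5.808e+08 Pa, K = 2.077e-04.
Limit volume V_lim = h_lim·A = 6.046e-05 · 1.382e-04 = 8.356e-09 m³.
Sliding life L = V_lim·H/(K·W) = 8.356e-09 · 5.808e+08 / (2.077e-04 · 510.2) = 45.80 m.

value=45.80 m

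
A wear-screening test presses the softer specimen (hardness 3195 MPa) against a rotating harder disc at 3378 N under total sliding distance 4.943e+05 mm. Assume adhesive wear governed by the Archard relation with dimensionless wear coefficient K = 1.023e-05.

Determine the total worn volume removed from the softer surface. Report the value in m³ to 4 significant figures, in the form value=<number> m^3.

value=5.346e-09 m^3

The computation keeps exact precision, and intermediates are shown rounded; one last rounding to 4 significant figures.
Distance L = 4.943e+05 mm = 494.3 m.
Hardness H = 3195 MPa = 3.195e+09 Pa.
Working in SI base units: W = 3378 N, H = 3.195e+09 Pa, K = 1.023e-05.
By Archard's law, V = K·W·L/H = 1.023e-05 · 3378 · 494.3 / 3.195e+09 = 5.346e-09 m³.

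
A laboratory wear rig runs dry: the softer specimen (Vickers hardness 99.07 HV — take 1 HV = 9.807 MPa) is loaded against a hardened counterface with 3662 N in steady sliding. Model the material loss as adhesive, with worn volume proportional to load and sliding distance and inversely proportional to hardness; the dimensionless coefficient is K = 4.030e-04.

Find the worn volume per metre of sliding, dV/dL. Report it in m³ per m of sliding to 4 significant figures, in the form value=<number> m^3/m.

The intermediates appear rounded — every step holds full float precision, and a single final rounding to 4 significant figures.
Convert: Hardness H = 99.07 HV × 9.807 MPa/HV = 971.6 MPa = 9.716e+08 Pa.
SI base units throughout: W = 3662 N, H = 9.716e+08 Pa, K = 4.030e-04.
Sliding wear rate dV/dL = K·W/H (no L dependence): 4.030e-04 · 3662 / 9.716e+08 = 1.519e-09 m³/m.

value=1.519e-09 m^3/m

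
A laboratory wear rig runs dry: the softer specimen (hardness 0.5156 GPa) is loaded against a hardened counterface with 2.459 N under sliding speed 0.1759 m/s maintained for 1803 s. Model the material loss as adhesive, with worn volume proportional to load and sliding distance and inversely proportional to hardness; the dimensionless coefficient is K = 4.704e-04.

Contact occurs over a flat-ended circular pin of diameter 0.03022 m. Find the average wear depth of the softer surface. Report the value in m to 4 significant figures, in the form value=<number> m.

All arithmetic carries full precision; the intermediates are shown rounded; rounded once at the end: 4 significant digits.
Distance L = v·t = 0.1759 m/s × 1803 s = 317.1 m.
Hardness H = 0.5156 GPa = 5.156e+08 Pa.
Contact area A = π·d²/4 = π·(0.03022 m)²/4 = 7.173e-04 m².
SI base units throughout: W = 2.459 N, H = 5.156e+08 Pa, K = 4.704e-04.
Wear volume V = K·W·L/H = 4.704e-04 · 2.459 · 317.1 / 5.156e+08 = 7.115e-10 m³.
Depth h = V/A = 7.115e-10 / 7.173e-04 = 9.920e-07 m.

value=9.920e-07 m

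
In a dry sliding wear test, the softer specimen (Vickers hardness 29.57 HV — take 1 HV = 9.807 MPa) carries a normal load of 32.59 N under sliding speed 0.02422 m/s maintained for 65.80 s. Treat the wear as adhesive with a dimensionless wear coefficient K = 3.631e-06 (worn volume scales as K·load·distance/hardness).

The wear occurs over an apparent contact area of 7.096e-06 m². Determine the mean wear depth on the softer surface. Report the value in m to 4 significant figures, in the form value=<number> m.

The intermediates appear rounded — all arithmetic keeps full precision, and a lone final rounding: four significant digits.
Distance L = v·t = 0.02422 m/s × 65.80 s = 1.594 m.
Hardness H = 29.57 HV × 9.807 MPa/HV = 290.0 MPa = 2.900e+08 Pa.
As SI base values: W = 32.59 N, H = 2.900e+08 Pa, K = 3.631e-06.
Archard volume V = K·W·L/H = 3.631e-06 · 32.59 · 1.594 / 2.900e+08 = 6.503e-13 m³.
Depth of wear h = V/A = 6.503e-13 / 7.096e-06 = 9.165e-08 m.

value=9.165e-08 m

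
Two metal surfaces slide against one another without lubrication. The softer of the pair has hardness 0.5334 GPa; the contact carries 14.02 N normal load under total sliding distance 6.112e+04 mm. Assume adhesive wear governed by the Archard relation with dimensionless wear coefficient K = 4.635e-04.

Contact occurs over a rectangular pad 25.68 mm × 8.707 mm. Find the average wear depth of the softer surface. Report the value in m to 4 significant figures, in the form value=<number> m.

Every step holds full float precision, and intermediate values are displayed rounded. Rounded once at the end: 4 significant digits.
Path length L = 6.112e+04 mm = 61.12 m.
Hardness H = 0.5334 GPa = 5.334e+08 Pa.
Pad sides 25.68 mm × 8.707 mm = 0.02568 m × 0.008707 m. Contact area A = 0.02568 m × 0.008707 m = 2.236e-04 m².
Expressed in SI base units: W = 14.02 N, H = 5.334e+08 Pa, K = 4.635e-04.
Volume removed: V = K·W·L/H = 4.635e-04 · 14.02 · 61.12 / 5.334e+08 = 7.446e-10 m³.
Average depth h = V/A = 7.446e-10 / 2.236e-04 = 3.330e-06 m.

value=3.330e-06 m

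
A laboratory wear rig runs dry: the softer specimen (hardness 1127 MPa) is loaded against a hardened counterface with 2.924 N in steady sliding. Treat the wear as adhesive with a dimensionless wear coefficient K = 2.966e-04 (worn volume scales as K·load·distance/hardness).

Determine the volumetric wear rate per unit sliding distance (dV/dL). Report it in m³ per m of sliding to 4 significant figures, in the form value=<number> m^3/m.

value=7.695e-13 m^3/m

Intermediates are shown rounded, and all working math carries full float precision — a single final rounding, at 4 significant digits.
Convert: Hardness H = 1127 MPa = 1.127e+09 Pa.
Collected in SI base units: W = 2.924 N, H = 1.127e+09 Pa, K = 2.966e-04.
Volumetric rate dV/dL = K·W/H — distance-free: 2.966e-04 · 2.924 / 1.127e+09 = 7.695e-13 m³/m.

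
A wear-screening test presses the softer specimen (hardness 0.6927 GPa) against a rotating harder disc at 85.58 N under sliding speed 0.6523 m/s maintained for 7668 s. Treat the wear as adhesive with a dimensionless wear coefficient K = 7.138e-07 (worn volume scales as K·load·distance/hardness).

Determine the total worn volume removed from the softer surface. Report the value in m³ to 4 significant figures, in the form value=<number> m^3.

The intermediates are printed rounded, and the computation maintains full precision; rounded just once to 4 significant figures.
Distance covered L = v·t = 0.6523 m/s × 7668 s = 5002 m.
Hardness H = 0.6927 GPa = 6.927e+08 Pa.
Working in SI base units: W = 85.58 N, H = 6.927e+08 Pa, K = 7.138e-07.
Apply Archard: V = K·W·L/H = 7.138e-07 · 85.58 · 5002 / 6.927e+08 = 4.411e-10 m³.

value=4.411e-10 m^3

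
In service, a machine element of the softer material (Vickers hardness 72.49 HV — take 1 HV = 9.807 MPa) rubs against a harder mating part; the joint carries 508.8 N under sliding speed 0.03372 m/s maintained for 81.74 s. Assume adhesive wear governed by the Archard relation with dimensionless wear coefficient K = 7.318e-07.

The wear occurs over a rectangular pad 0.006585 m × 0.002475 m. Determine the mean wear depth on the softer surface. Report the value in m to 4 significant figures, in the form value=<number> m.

value=8.858e-08 m

Intermediates are shown rounded; all arithmetic holds full float precision — rounded once at the end to 4 significant figures.
Convert: Distance L = v·t = 0.03372 m/s × 81.74 s = 2.756 m.
Convert: Hardness H = 72.49 HV × 9.807 MPa/HV = 710.9 MPa = 7.109e+08 Pa.
Convert: Contact area A = 0.006585 m × 0.002475 m = 1.630e-05 m².
Collected in SI base units: W = 508.8 N, H = 7.109e+08 Pa, K = 7.318e-07.
The Archard volume V = K·W·L/H = 7.318e-07 · 508.8 · 2.756 / 7.109e+08 = 1.444e-12 m³.
Average depth h = V/A = 1.444e-12 / 1.630e-05 = 8.858e-08 m.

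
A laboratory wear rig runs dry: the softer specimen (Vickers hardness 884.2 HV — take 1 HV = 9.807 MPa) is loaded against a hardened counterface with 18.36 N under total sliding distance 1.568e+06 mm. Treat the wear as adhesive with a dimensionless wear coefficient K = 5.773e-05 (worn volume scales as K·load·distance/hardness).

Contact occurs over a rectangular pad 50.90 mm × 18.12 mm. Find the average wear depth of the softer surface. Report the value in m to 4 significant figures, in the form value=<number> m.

value=2.078e-07 m

The intermediates are shown rounded. Every step maintains full precision, and rounded just once to four significant digits.
Convert: Total distance L = 1.568e+06 mm = 1568 m.
Convert: Hardness H = 884.2 HV × 9.807 MPa/HV = 8671 MPa = 8.671e+09 Pa.
Convert: Pad sides 50.90 mm × 18.12 mm = 0.05090 m × 0.01812 m. Contact area A = 0.05090 m × 0.01812 m = 9.223e-04 m².
As SI base values: W = 18.36 N, H = 8.671e+09 Pa, K = 5.773e-05.
Volume removed: V = K·W·L/H = 5.773e-05 · 18.36 · 1568 / 8.671e+09 = 1.917e-10 m³.
Average depth h = V/A = 1.917e-10 / 9.223e-04 = 2.078e-07 m.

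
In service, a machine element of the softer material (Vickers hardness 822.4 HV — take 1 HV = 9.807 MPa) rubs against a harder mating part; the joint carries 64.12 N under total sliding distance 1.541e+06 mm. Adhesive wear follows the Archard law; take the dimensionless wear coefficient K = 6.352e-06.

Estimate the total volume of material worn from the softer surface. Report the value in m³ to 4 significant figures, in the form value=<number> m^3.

value=7.782e-11 m^3

All working math holds exact precision; quoted intermediates are rounded — a single final rounding to 4 significant figures.
Path length L = 1.541e+06 mm = 1541 m.
Hardness H = 822.4 HV × 9.807 MPa/HV = 8065 MPa = 8.065e+09 Pa.
SI base units throughout: W = 64.12 N, H = 8.065e+09 Pa, K = 6.352e-06.
By Archard's law, V = K·W·L/H = 6.352e-06 · 64.12 · 1541 / 8.065e+09 = 7.782e-11 m³.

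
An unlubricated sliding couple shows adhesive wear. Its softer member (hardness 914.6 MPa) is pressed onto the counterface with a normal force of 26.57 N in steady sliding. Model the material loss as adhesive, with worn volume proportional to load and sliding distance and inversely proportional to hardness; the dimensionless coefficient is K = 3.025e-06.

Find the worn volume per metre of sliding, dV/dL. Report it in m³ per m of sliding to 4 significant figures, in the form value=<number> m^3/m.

value=8.788e-14 m^3/m

All arithmetic keeps full float precision — shown intermediates are rounded, and rounded once at the end, at four significant figures.
Hardness H = 914.6 MPa = 9.146e+08 Pa.
In SI base units: W = 26.57 N, H = 9.146e+08 Pa, K = 3.025e-06.
Rate of wear dV/dL = K·W/H, so: 3.025e-06 · 26.57 / 9.146e+08 = 8.788e-14 m³/m.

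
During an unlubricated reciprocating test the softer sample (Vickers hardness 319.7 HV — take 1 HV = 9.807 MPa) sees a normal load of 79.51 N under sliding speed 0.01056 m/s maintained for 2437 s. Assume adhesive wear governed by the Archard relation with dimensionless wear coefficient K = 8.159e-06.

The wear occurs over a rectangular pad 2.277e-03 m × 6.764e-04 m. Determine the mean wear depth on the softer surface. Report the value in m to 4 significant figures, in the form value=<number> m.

value=3.457e-06 m

Intermediate values are displayed rounded, and all working math holds full float precision, and a lone final rounding, at four significant digits.
Convert: The distance L = v·t = 0.01056 m/s × 2437 s = 25.73 m.
Convert: Hardness H = 319.7 HV × 9.807 MPa/HV = 3135 MPa = 3.135e+09 Pa.
Convert: Contact area A = 2.277e-03 m × 6.764e-04 m = 1.540e-06 m².
Restated in SI base units: W = 79.51 N, H = 3.135e+09 Pa, K = 8.159e-06.
Apply Archard: V = K·W·L/H = 8.159e-06 · 79.51 · 25.73 / 3.135e+09 = 5.325e-12 m³.
Wear depth h = V/A = 5.325e-12 / 1.540e-06 = 3.457e-06 m.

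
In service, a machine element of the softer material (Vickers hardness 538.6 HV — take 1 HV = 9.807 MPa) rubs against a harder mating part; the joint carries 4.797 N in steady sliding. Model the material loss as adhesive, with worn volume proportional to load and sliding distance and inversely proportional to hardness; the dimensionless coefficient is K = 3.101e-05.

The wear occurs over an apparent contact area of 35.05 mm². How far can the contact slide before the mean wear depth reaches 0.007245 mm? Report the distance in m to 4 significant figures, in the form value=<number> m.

Each operation maintains full float precision. Intermediates appear rounded, and a single final rounding, at 4 significant digits.
Convert: Hardness H = 538.6 HV × 9.807 MPa/HV = 5282 MPa = 5.282e+09 Pa.
Convert: Contact area A = 35.05 mm² = 3.505e-05 m².
Convert: Depth limit h_lim = 0.007245 mm = 7.245e-06 m.
As SI base values: W = 4.797 N, H = 5.282e+09 Pa, K = 3.101e-05.
Wearable volume V_lim = h_lim·A = 7.245e-06 · 3.505e-05 = 2.539e-10 m³.
Sliding life L = V_lim·H/(K·W) = 2.539e-10 · 5.282e+09 / (3.101e-05 · 4.797) = 9017 m.

value=9017 m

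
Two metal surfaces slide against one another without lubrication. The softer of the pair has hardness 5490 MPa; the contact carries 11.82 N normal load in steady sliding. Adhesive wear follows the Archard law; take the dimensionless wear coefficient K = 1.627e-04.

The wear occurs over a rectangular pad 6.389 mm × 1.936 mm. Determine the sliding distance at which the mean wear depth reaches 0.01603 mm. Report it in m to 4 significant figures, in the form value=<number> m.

The computation keeps exact precision; the intermediates are shown rounded — rounded just once, at four significant digits.
Hardness H = 5490 MPa = 5.490e+09 Pa.
Pad sides 6.389 mm × 1.936 mm = 0.006389 m × 0.001936 m. Contact area A = 0.006389 m × 0.001936 m = 1.237e-05 m².
Depth limit h_lim = 0.01603 mm = 1.603e-05 m.
In SI base units, W = 11.82 N, H = 5.490e+09 Pa, K = 1.627e-04.
At the depth limit, V_lim = h_lim·A = 1.603e-05 · 1.237e-05 = 1.983e-10 m³.
Thus life L = V_lim·H/(K·W) = 1.983e-10 · 5.490e+09 / (1.627e-04 · 11.82) = 566.0 m.

value=566.0 m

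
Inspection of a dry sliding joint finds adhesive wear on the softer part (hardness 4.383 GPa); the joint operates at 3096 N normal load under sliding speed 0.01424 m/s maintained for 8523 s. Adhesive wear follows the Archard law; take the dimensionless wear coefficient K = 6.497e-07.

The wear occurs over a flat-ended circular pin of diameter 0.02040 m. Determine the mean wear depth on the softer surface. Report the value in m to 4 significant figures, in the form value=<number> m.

The algebra carries exact precision; the intermediates are displayed rounded, and a single final rounding: four significant figures.
Sliding distance L = v·t = 0.01424 m/s × 8523 s = 121.4 m.
Hardness H = 4.383 GPa = 4.383e+09 Pa.
Contact area A = π·d²/4 = π·(0.02040 m)²/4 = 3.269e-04 m².
As SI base values: W = 3096 N, H = 4.383e+09 Pa, K = 6.497e-07.
Wear volume V = K·W·L/H = 6.497e-07 · 3096 · 121.4 / 4.383e+09 = 5.570e-11 m³.
Depth of wear h = V/A = 5.570e-11 / 3.269e-04 = 1.704e-07 m.

value=1.704e-07 m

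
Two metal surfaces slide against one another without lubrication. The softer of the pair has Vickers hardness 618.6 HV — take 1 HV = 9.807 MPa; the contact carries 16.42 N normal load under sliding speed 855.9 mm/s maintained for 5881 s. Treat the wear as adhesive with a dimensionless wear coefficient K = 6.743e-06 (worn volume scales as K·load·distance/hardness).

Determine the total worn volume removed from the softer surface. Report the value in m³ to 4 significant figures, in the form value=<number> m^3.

Every step maintains full precision, and intermediates are shown rounded — one final rounding: 4 significant digits.
Convert: Sliding speed v = 855.9 mm/s = 0.8559 m/s. Distance covered L = v·t = 0.8559 m/s × 5881 s = 5034 m.
Convert: Hardness H = 618.6 HV × 9.807 MPa/HV = 6067 MPa = 6.067e+09 Pa.
Expressed in SI base units: W = 16.42 N, H = 6.067e+09 Pa, K = 6.743e-06.
The Archard volume V = K·W·L/H = 6.743e-06 · 16.42 · 5034 / 6.067e+09 = 9.187e-11 m³.

value=9.187e-11 m^3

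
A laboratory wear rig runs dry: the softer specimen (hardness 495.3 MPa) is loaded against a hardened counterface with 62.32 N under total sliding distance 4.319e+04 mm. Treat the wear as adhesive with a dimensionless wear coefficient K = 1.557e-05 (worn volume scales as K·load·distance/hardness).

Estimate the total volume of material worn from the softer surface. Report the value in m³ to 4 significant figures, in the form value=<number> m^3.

value=8.461e-11 m^3

Each operation holds full float precision; intermediates appear rounded — a single final rounding, at four significant figures.
Convert: Total distance L = 4.319e+04 mm = 43.19 m.
Convert: Hardness H = 495.3 MPa = 4.953e+08 Pa.
Restated in SI base units: W = 62.32 N, H = 4.953e+08 Pa, K = 1.557e-05.
Archard relation: V = K·W·L/H = 1.557e-05 · 62.32 · 43.19 / 4.953e+08 = 8.461e-11 m³.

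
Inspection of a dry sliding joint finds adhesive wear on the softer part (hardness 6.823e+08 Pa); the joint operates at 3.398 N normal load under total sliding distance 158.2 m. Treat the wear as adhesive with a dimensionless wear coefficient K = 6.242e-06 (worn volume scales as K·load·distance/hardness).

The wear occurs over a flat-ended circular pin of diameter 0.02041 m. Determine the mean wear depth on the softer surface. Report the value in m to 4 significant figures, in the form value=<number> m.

value=1.503e-08 m

The intermediates appear rounded — the algebra maintains full precision, and a single final rounding to four significant digits.
Contact area A = π·d²/4 = π·(0.02041 m)²/4 = 3.272e-04 m².
Working in SI base units: W = 3.398 N, H = 6.823e+08 Pa, K = 6.242e-06.
Apply Archard: V = K·W·L/H = 6.242e-06 · 3.398 · 158.2 / 6.823e+08 = 4.918e-12 m³.
Average depth h = V/A = 4.918e-12 / 3.272e-04 = 1.503e-08 m.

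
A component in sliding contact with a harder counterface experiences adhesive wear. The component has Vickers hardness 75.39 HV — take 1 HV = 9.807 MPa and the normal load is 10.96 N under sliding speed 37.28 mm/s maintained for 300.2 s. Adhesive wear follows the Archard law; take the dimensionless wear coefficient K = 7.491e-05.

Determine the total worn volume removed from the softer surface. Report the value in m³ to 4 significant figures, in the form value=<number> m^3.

Each operation runs at exact precision. Intermediates are shown rounded — a lone final rounding: 4 significant figures.
Sliding speed v = 37.28 mm/s = 0.03728 m/s. Total distance L = v·t = 0.03728 m/s × 300.2 s = 11.19 m.
Hardness H = 75.39 HV × 9.807 MPa/HV = 739.3 MPa = 7.393e+08 Pa.
Working in SI base units: W = 10.96 N, H = 7.393e+08 Pa, K = 7.491e-05.
Archard volume V = K·W·L/H = 7.491e-05 · 10.96 · 11.19 / 7.393e+08 = 1.243e-11 m³.

value=1.243e-11 m^3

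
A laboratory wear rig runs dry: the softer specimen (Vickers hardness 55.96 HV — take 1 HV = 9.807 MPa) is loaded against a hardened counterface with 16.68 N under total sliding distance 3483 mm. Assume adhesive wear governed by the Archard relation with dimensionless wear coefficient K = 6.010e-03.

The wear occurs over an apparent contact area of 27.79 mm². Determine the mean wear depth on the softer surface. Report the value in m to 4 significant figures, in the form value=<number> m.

Intermediates are shown rounded — the computation maintains full precision, and one last rounding to four significant figures.
Convert: Total distance L = 3483 mm = 3.483 m.
Convert: Hardness H = 55.96 HV × 9.807 MPa/HV = 548.8 MPa = 5.488e+08 Pa.
Convert: Contact area A = 27.79 mm² = 2.779e-05 m².
As SI base values: W = 16.68 N, H = 5.488e+08 Pa, K = 6.010e-03.
Archard relation: V = K·W·L/H = 6.010e-03 · 16.68 · 3.483 / 5.488e+08 = 6.362e-10 m³.
Mean wear depth h = V/A = 6.362e-10 / 2.779e-05 = 2.289e-05 m.

value=2.289e-05 m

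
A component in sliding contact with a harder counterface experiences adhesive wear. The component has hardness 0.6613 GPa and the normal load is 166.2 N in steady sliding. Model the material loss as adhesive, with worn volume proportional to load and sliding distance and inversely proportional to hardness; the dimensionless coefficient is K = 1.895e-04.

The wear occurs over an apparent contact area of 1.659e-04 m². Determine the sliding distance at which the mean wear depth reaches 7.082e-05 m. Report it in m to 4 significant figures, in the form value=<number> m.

value=246.7 m

The intermediates are shown rounded; every step holds exact precision — one last rounding: 4 significant digits.
Hardness H = 0.6613 GPa = 6.613e+08 Pa.
Expressed in SI base units: W = 166.2 N, H = 6.613e+08 Pa, K = 1.895e-04.
Wearable volume V_lim = h_lim·A = 7.082e-05 · 1.659e-04 = 1.175e-08 m³.
Inverting, life L = V_lim·H/(K·W) = 1.175e-08 · 6.613e+08 / (1.895e-04 · 166.2) = 246.7 m.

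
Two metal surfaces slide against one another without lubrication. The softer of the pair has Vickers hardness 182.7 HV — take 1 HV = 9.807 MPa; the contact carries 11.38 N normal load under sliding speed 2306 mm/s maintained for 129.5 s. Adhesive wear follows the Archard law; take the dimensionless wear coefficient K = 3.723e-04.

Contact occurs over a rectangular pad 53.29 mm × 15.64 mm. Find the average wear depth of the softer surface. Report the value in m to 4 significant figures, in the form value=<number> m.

The intermediates are displayed rounded; the algebra carries exact precision; rounded just once: 4 significant figures.
Sliding speed v = 2306 mm/s = 2.306 m/s. The distance L = v·t = 2.306 m/s × 129.5 s = 298.6 m.
Hardness H = 182.7 HV × 9.807 MPa/HV = 1792 MPa = 1.792e+09 Pa.
Pad sides 53.29 mm × 15.64 mm = 0.05329 m × 0.01564 m. Contact area A = 0.05329 m × 0.01564 m = 8.335e-04 m².
Collected in SI base units: W = 11.38 N, H = 1.792e+09 Pa, K = 3.723e-04.
Wear volume V = K·W·L/H = 3.723e-04 · 11.38 · 298.6 / 1.792e+09 = 7.061e-10 m³.
Mean depth h = V/A = 7.061e-10 / 8.335e-04 = 8.472e-07 m.

value=8.472e-07 m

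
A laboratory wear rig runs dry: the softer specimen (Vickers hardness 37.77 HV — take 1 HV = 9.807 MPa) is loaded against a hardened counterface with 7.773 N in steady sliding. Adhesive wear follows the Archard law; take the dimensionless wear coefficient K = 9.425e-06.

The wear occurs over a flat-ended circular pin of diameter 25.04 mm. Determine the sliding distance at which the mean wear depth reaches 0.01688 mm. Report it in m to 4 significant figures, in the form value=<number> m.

Intermediate values are displayed rounded; all arithmetic carries exact precision. Rounded once at the end, at 4 significant figures.
Hardness H = 37.77 HV × 9.807 MPa/HV = 370.4 MPa = 3.704e+08 Pa.
Pin diameter d = 25.04 mm = 0.02504 m. Contact area A = π·d²/4 = π·(0.02504 m)²/4 = 4.924e-04 m².
Depth limit h_lim = 0.01688 mm = 1.688e-05 m.
Working in SI base units: W = 7.773 N, H = 3.704e+08 Pa, K = 9.425e-06.
Wearable volume V_lim = h_lim·A = 1.688e-05 · 4.924e-04 = 8.312e-09 m³.
Thus life L = V_lim·H/(K·W) = 8.312e-09 · 3.704e+08 / (9.425e-06 · 7.773) = 4.203e+04 m.

value=4.203e+04 m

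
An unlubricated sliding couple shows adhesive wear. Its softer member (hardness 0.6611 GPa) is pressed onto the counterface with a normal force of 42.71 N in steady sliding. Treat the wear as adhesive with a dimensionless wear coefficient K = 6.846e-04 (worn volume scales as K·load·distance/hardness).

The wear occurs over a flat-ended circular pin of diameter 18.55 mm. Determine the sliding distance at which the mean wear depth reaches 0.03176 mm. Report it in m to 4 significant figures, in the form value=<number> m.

value=194.1 m

Intermediates are displayed rounded, and all working math keeps exact precision, and rounded once at the end to 4 significant figures.
Convert: Hardness H = 0.6611 GPa = 6.611e+08 Pa.
Convert: Pin diameter d = 18.55 mm = 0.01855 m. Contact area A = π·d²/4 = π·(0.01855 m)²/4 = 2.703e-04 m².
Convert: Depth limit h_lim = 0.03176 mm = 3.176e-05 m.
Expressed in SI base units: W = 42.71 N, H = 6.611e+08 Pa, K = 6.846e-04.
Limit volume V_lim = h_lim·A = 3.176e-05 · 2.703e-04 = 8.583e-09 m³.
Inverting, life L = V_lim·H/(K·W) = 8.583e-09 · 6.611e+08 / (6.846e-04 · 42.71) = 194.1 m.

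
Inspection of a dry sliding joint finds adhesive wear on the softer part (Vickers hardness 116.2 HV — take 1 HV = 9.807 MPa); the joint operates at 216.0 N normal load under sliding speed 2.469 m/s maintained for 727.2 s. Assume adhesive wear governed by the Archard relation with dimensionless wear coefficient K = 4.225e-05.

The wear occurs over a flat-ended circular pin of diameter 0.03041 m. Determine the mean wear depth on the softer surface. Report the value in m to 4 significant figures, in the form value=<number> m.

The intermediates are displayed rounded — the algebra keeps exact precision — rounded just once: four significant digits.
Sliding distance L = v·t = 2.469 m/s × 727.2 s = 1795 m.
Hardness H = 116.2 HV × 9.807 MPa/HV = 1140 MPa = 1.140e+09 Pa.
Contact area A = π·d²/4 = π·(0.03041 m)²/4 = 7.263e-04 m².
In SI base units: W = 216.0 N, H = 1.140e+09 Pa, K = 4.225e-05.
Apply Archard: V = K·W·L/H = 4.225e-05 · 216.0 · 1795 / 1.140e+09 = 1.438e-08 m³.
Depth of wear h = V/A = 1.438e-08 / 7.263e-04 = 1.980e-05 m.

value=1.980e-05 m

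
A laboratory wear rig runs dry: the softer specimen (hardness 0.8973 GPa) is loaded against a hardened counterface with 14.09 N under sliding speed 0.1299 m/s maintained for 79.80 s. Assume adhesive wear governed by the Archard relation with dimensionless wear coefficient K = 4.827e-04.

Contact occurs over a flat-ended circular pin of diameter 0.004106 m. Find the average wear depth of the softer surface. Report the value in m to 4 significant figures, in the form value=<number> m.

value=5.934e-06 m

All arithmetic maintains exact precision, and the intermediates are shown rounded. Rounded just once, at 4 significant figures.
Distance L = v·t = 0.1299 m/s × 79.80 s = 10.37 m.
Hardness H = 0.8973 GPa = 8.973e+08 Pa.
Contact area A = π·d²/4 = π·(0.004106 m)²/4 = 1.324e-05 m².
Working in SI base units: W = 14.09 N, H = 8.973e+08 Pa, K = 4.827e-04.
Archard volume V = K·W·L/H = 4.827e-04 · 14.09 · 10.37 / 8.973e+08 = 7.857e-11 m³.
Depth h = V/A = 7.857e-11 / 1.324e-05 = 5.934e-06 m.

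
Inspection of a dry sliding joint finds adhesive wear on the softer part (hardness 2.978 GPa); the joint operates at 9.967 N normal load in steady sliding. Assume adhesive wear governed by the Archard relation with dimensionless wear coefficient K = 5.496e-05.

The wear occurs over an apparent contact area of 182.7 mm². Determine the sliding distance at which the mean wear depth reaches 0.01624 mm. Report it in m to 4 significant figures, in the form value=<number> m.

All arithmetic holds exact precision, and the intermediates are printed rounded; a lone final rounding, at 4 significant digits.
Convert: Hardness H = 2.978 GPa = 2.978e+09 Pa.
Convert: Contact area A = 182.7 mm² = 1.827e-04 m².
Convert: Depth limit h_lim = 0.01624 mm = 1.624e-05 m.
As SI base values: W = 9.967 N, H = 2.978e+09 Pa, K = 5.496e-05.
Limit volume V_lim = h_lim·A = 1.624e-05 · 1.827e-04 = 2.967e-09 m³.
Life L = V_lim·H/(K·W) = 2.967e-09 · 2.978e+09 / (5.496e-05 · 9.967) = 1.613e+04 m.

value=1.613e+04 m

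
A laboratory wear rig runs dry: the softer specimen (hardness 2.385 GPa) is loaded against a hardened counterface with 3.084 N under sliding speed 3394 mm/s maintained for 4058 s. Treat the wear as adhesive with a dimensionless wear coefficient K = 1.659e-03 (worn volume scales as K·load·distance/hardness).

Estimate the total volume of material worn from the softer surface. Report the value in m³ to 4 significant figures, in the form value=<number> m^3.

value=2.955e-08 m^3

Intermediate values appear rounded — all arithmetic carries full precision, and a lone final rounding: four significant digits.
Convert: Sliding speed v = 3394 mm/s = 3.394 m/s. Distance L = v·t = 3.394 m/s × 4058 s = 1.377e+04 m.
Convert: Hardness H = 2.385 GPa = 2.385e+09 Pa.
Restated in SI base units: W = 3.084 N, H = 2.385e+09 Pa, K = 1.659e-03.
Worn volume V = K·W·L/H = 1.659e-03 · 3.084 · 1.377e+04 / 2.385e+09 = 2.955e-08 m³.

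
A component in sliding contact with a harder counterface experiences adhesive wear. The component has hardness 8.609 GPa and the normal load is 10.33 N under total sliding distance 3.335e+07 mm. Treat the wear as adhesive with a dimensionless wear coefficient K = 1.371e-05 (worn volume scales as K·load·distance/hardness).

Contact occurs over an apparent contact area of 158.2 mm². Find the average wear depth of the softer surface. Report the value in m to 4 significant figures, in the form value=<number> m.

The computation keeps full float precision — intermediates are displayed rounded — a lone final rounding to four significant figures.
Distance covered L = 3.335e+07 mm = 3.335e+04 m.
Hardness H = 8.609 GPa = 8.609e+09 Pa.
Contact area A = 158.2 mm² = 1.582e-04 m².
Expressed in SI base units: W = 10.33 N, H = 8.609e+09 Pa, K = 1.371e-05.
Archard relation: V = K·W·L/H = 1.371e-05 · 10.33 · 3.335e+04 / 8.609e+09 = 5.486e-10 m³.
Average depth h = V/A = 5.486e-10 / 1.582e-04 = 3.468e-06 m.

value=3.468e-06 m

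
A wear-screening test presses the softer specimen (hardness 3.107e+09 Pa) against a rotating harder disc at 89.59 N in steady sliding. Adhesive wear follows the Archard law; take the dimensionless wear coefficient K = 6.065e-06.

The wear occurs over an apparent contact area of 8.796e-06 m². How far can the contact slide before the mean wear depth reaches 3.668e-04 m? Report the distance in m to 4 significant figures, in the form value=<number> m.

value=1.845e+04 m

All arithmetic carries exact precision; intermediate values are shown rounded. Rounded once at the end: 4 significant digits.
Collected in SI base units: W = 89.59 N, H = 3.107e+09 Pa, K = 6.065e-06.
Volume at the limit: V_lim = h_lim·A = 3.668e-04 · 8.796e-06 = 3.226e-09 m³.
Sliding life L = V_lim·H/(K·W) = 3.226e-09 · 3.107e+09 / (6.065e-06 · 89.59) = 1.845e+04 m.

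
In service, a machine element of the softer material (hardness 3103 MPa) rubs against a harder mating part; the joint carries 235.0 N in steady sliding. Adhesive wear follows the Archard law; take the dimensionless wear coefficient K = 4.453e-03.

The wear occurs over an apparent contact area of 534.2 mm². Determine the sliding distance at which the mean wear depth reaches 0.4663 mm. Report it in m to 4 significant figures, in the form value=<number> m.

Intermediates appear rounded — the computation maintains full precision — rounded just once, at 4 significant digits.
Hardness H = 3103 MPa = 3.103e+09 Pa.
Contact area A = 534.2 mm² = 5.342e-04 m².
Depth limit h_lim = 0.4663 mm = 4.663e-04 m.
In SI base units: W = 235.0 N, H = 3.103e+09 Pa, K = 4.453e-03.
At the depth limit, V_lim = h_lim·A = 4.663e-04 · 5.342e-04 = 2.491e-07 m³.
Life L = V_lim·H/(K·W) = 2.491e-07 · 3.103e+09 / (4.453e-03 · 235.0) = 738.6 m.

value=738.6 m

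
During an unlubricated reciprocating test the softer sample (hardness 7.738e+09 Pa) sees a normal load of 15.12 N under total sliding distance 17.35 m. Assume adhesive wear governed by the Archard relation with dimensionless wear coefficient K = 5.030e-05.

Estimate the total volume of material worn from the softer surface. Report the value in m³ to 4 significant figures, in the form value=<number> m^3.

Each operation maintains full float precision, and the intermediates appear rounded — rounded once at the end, at four significant digits.
Restated in SI base units: W = 15.12 N, H = 7.738e+09 Pa, K = 5.030e-05.
The Archard volume V = K·W·L/H = 5.030e-05 · 15.12 · 17.35 / 7.738e+09 = 1.705e-12 m³.

value=1.705e-12 m^3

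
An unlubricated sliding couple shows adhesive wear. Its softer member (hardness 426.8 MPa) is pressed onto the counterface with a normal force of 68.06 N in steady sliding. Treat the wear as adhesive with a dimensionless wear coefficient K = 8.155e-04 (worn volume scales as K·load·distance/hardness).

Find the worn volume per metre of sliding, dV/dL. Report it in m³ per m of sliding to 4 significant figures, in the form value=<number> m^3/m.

value=1.300e-10 m^3/m

Every step maintains exact precision; intermediates are displayed rounded — rounded once at the end, at 4 significant figures.
Hardness H = 426.8 MPa = 4.268e+08 Pa.
In SI base units, W = 68.06 N, H = 4.268e+08 Pa, K = 8.155e-04.
Volumetric rate dV/dL = K·W/H (no L dependence): 8.155e-04 · 68.06 / 4.268e+08 = 1.300e-10 m³/m.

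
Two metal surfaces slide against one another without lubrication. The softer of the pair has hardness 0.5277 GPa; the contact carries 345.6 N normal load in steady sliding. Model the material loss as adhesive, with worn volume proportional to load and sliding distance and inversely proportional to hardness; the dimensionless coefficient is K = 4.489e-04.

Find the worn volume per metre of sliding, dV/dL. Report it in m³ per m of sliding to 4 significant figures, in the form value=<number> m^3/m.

Every step carries full precision. Intermediates are displayed rounded, and rounded once at the end: four significant figures.
Hardness H = 0.5277 GPa = 5.277e+08 Pa.
As SI base values: W = 345.6 N, H = 5.277e+08 Pa, K = 4.489e-04.
The wear rate dV/dL = K·W/H — distance-free: 4.489e-04 · 345.6 / 5.277e+08 = 2.940e-10 m³/m.

value=2.940e-10 m^3/m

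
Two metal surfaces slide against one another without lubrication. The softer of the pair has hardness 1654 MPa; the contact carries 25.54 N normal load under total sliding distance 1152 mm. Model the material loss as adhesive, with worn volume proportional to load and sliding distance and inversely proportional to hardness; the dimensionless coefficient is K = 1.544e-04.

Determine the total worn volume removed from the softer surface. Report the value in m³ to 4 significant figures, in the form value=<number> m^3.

Intermediate values are printed rounded, and the computation maintains full float precision. Rounded just once, at 4 significant figures.
Convert: Total distance L = 1152 mm = 1.152 m.
Convert: Hardness H = 1654 MPa = 1.654e+09 Pa.
In SI base units: W = 25.54 N, H = 1.654e+09 Pa, K = 1.544e-04.
Wear volume V = K·W·L/H = 1.544e-04 · 25.54 · 1.152 / 1.654e+09 = 2.747e-12 m³.

value=2.747e-12 m^3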